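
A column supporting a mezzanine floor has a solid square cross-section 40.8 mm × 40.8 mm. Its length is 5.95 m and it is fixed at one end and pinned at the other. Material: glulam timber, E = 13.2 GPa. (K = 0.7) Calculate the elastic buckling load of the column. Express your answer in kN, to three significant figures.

I = a⁴/12 = 40.8⁴/12 = 2.309×10^5 mm⁴
I = 2.309×10^5 mm⁴ = 2.309×10^-7 m⁴
Effective length L_e = K·L = 0.7 × 5.95 = 4.165 m
P_cr = π²EI / L_e² = π² × 13.2×10⁹ × 2.309×10^-7 / 4.165² = 1.734×10^3 N

P_cr ≈ 1.73 kN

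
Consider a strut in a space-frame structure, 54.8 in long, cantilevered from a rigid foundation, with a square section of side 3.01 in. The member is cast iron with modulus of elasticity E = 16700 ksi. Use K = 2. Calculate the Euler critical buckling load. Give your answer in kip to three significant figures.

I = a⁴/12 = 3.01⁴/12 = 6.840 in⁴
Effective length L_e = K·L = 2 × 54.8 = 109.6 in
P_cr = π²EI / L_e² = π² × 16700×10³ × 6.840 / 109.6² = 9.386×10^4 lb

P_cr ≈ 93.9 kip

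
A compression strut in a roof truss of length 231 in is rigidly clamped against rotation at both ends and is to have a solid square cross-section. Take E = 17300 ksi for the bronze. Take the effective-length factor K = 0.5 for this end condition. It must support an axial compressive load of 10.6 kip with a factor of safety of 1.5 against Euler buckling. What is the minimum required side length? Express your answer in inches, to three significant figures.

a ≈ 1.96 in

Required P_cr = n·P = 1.5 × 10.6 = 15.90 kip
L_e = K·L = 0.5 × 231 = 115.5 in
Required I = P_cr·L_e²/(π²E) = 1.590×10^4 × 115.5² / (π² × 1.73×10^7) = 1.242 in⁴
Solid square: I = a⁴/12  ⇒  a = (12I)^(1/4) = (12×1.242)^(1/4) = 1.96 in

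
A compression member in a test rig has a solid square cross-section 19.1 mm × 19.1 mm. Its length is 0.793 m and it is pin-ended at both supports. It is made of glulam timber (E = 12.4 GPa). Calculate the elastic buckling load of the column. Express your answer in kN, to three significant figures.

P_cr ≈ 2.16 kN

I = a⁴/12 = 19.1⁴/12 = 1.109×10^4 mm⁴
I = 1.109×10^4 mm⁴ = 1.109×10^-8 m⁴
Effective length L_e = K·L = 1 × 0.793 = 0.7930 m
P_cr = π²EI / L_e² = π² × 12.4×10⁹ × 1.109×10^-8 / 0.7930² = 2.158×10^3 N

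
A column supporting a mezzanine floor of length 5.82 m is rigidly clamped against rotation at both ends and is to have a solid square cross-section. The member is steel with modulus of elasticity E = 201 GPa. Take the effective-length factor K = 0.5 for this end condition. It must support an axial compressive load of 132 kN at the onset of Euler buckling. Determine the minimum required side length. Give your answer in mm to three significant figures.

L_e = K·L = 0.5 × 5.82 = 2.910 m
Required I = P_cr·L_e²/(π²E) = 1.320×10^5 × 2.910² / (π² × 2.01×10^11) = 5.635×10^-7 m⁴
I_req = 5.635×10^5 mm⁴
Solid square: I = a⁴/12  ⇒  a = (12I)^(1/4) = (12×5.635×10^5)^(1/4) = 51.0 mm

a ≈ 51.0 mm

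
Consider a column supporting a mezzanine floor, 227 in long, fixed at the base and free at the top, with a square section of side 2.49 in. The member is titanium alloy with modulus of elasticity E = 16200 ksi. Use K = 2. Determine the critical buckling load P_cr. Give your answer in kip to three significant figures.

P_cr ≈ 2.48 kip

I = a⁴/12 = 2.49⁴/12 = 3.203 in⁴
Effective length L_e = K·L = 2 × 227 = 454.0 in
P_cr = π²EI / L_e² = π² × 16200×10³ × 3.203 / 454.0² = 2.485×10^3 lb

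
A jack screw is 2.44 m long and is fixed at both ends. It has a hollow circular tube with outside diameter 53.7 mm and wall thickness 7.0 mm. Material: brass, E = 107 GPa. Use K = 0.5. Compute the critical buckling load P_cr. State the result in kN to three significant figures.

P_cr ≈ 203 kN

Inner diameter d_i = 53.7 − 2×7.0 = 39.70 mm
I = π(d_o⁴ − d_i⁴)/64 = π(53.7⁴ − 39.70⁴)/64 = 2.863×10^5 mm⁴
I = 2.863×10^5 mm⁴ = 2.863×10^-7 m⁴
Effective length L_e = K·L = 0.5 × 2.44 = 1.220 m
P_cr = π²EI / L_e² = π² × 107×10⁹ × 2.863×10^-7 / 1.220² = 2.031×10^5 N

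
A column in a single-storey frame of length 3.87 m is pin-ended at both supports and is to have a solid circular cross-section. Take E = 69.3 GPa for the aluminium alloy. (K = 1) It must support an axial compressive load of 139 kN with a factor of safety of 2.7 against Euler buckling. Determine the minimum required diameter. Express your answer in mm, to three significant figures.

d ≈ 114 mm

Required P_cr = n·P = 2.7 × 139 = 375.3 kN
L_e = K·L = 1 × 3.87 = 3.870 m
Required I = P_cr·L_e²/(π²E) = 3.753×10^5 × 3.870² / (π² × 6.93×10^10) = 8.218×10^-6 m⁴
I_req = 8.218×10^6 mm⁴
Solid circle: I = πd⁴/64  ⇒  d = (64I/π)^(1/4) = (64×8.218×10^6/π)^(1/4) = 114 mm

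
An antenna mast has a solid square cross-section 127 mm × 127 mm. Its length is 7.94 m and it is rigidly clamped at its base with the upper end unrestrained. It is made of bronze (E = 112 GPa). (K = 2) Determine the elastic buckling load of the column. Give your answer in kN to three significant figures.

P_cr ≈ 95.0 kN

I = a⁴/12 = 127⁴/12 = 2.168×10^7 mm⁴
I = 2.168×10^7 mm⁴ = 2.168×10^-5 m⁴
Effective length L_e = K·L = 2 × 7.94 = 15.88 m
P_cr = π²EI / L_e² = π² × 112×10⁹ × 2.168×10^-5 / 15.88² = 9.503×10^4 N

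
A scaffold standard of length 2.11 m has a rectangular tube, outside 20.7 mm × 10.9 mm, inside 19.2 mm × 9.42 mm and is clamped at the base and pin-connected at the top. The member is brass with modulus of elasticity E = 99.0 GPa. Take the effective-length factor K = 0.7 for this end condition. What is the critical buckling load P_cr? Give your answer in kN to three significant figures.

P_cr ≈ 0.402 kN

Weak-axis I_min = (h_o·b_o³ − h_i·b_i³)/12 with b_o = 10.9, b_i = 9.420 mm (shorter outer/inner sides).
I_min = (20.7×10.9³ − 19.20×9.420³)/12 = 896.5 mm⁴
I = 896.5 mm⁴ = 8.965×10^-10 m⁴
Effective length L_e = K·L = 0.7 × 2.11 = 1.477 m
P_cr = π²EI / L_e² = π² × 99.0×10⁹ × 8.965×10^-10 / 1.477² = 401.5 N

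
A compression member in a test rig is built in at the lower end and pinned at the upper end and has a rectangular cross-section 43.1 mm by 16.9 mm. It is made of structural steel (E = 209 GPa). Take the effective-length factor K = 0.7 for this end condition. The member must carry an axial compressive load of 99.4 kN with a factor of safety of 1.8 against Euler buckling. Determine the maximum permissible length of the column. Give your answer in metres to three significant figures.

L_max ≈ 0.639 m

Buckling occurs about the weak axis: I_min = h·b³/12 with b = 16.9 mm (the shorter side).
I_min = 43.1×16.9³/12 = 1.734×10^4 mm⁴
I = 1.734×10^-8 m⁴
Required critical load P_cr = n·P = 1.8 × 99.4 = 178.9 kN = 1.789×10^5 N
From P_cr = π²EI/(K·L)²:  L = (1/K)·√(π²EI/P_cr) = (1/0.7)·√(π²×2.09×10^11×1.734×10^-8/1.789×10^5)
L = 0.639 m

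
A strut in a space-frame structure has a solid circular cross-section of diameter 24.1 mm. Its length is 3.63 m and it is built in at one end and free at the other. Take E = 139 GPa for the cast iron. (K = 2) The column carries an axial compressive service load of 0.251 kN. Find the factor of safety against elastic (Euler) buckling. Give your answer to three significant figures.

n ≈ 1.72

I = πd⁴/64 = π×24.1⁴/64 = 1.656×10^4 mm⁴
I = 1.656×10^4 mm⁴ = 1.656×10^-8 m⁴
Effective length L_e = K·L = 2 × 3.63 = 7.260 m
P_cr = π²EI / L_e² = π² × 139×10⁹ × 1.656×10^-8 / 7.260² = 431.0 N
Factor of safety n = P_cr / P = 0.43100 / 0.251 = 1.72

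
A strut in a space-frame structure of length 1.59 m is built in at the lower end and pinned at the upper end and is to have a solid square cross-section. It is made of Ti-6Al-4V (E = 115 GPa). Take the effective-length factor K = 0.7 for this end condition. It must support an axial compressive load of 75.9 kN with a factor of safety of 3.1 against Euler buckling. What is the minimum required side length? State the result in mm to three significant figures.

Required P_cr = n·P = 3.1 × 75.9 = 235.3 kN
L_e = K·L = 0.7 × 1.59 = 1.113 m
Required I = P_cr·L_e²/(π²E) = 2.353×10^5 × 1.113² / (π² × 1.15×10^11) = 2.568×10^-7 m⁴
I_req = 2.568×10^5 mm⁴
Solid square: I = a⁴/12  ⇒  a = (12I)^(1/4) = (12×2.568×10^5)^(1/4) = 41.9 mm

a ≈ 41.9 mm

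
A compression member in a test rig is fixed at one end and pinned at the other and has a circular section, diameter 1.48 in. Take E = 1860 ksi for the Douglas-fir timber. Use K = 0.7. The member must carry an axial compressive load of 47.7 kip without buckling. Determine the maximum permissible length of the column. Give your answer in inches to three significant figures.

I = πd⁴/64 = π×1.48⁴/64 = 0.2355 in⁴
At the buckling limit P_cr = P = 4.770×10^4 lb
From P_cr = π²EI/(K·L)²:  L = (1/K)·√(π²EI/P_cr) = (1/0.7)·√(π²×1.86×10^6×0.2355/4.770×10^4)
L = 13.6 in

L_max ≈ 13.6 in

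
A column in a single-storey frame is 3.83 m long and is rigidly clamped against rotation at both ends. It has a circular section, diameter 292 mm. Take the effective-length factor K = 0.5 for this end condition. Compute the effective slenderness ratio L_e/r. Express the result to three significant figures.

λ ≈ 26.2

For a solid circle r = d/4 = 292/4 = 73.00 mm
L_e = K·L = 0.5 × 3.83 m = 1.915 m = 1915.0 mm
λ = L_e / r_min = 1915.0 / 73.00 = 26.2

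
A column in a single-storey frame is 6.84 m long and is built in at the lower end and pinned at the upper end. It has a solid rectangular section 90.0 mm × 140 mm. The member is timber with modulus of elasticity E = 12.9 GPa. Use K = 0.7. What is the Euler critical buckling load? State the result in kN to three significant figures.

Buckling occurs about the weak axis: I_min = h·b³/12 with b = 90.0 mm (the shorter side).
I_min = 140×90.0³/12 = 8.505×10^6 mm⁴
I = 8.505×10^6 mm⁴ = 8.505×10^-6 m⁴
Effective length L_e = K·L = 0.7 × 6.84 = 4.788 m
P_cr = π²EI / L_e² = π² × 12.9×10⁹ × 8.505×10^-6 / 4.788² = 4.723×10^4 N

P_cr ≈ 47.2 kN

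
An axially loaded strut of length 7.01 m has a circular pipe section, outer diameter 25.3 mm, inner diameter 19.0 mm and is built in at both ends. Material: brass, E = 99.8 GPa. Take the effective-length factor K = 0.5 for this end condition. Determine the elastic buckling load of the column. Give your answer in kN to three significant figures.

d_o = 25.3 mm, d_i = 19.0 mm
I = π(d_o⁴ − d_i⁴)/64 = π(25.3⁴ − 19.00⁴)/64 = 1.371×10^4 mm⁴
I = 1.371×10^4 mm⁴ = 1.371×10^-8 m⁴
Effective length L_e = K·L = 0.5 × 7.01 = 3.505 m
P_cr = π²EI / L_e² = π² × 99.8×10⁹ × 1.371×10^-8 / 3.505² = 1.100×10^3 N

P_cr ≈ 1.10 kN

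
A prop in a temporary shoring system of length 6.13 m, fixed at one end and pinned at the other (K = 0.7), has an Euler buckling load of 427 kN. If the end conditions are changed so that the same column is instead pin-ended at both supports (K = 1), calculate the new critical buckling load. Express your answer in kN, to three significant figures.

P_cr ∝ 1/K², so P_cr,new = P_cr,old × (K_old/K_new)² = 427 × (0.7/1)²
= 427 × 0.4900 = 209 kN

P_cr ≈ 209 kN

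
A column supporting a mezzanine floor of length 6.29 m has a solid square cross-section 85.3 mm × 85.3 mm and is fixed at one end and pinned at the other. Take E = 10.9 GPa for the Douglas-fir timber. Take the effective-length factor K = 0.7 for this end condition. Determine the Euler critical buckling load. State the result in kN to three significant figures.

P_cr ≈ 24.5 kN

I = a⁴/12 = 85.3⁴/12 = 4.412×10^6 mm⁴
I = 4.412×10^6 mm⁴ = 4.412×10^-6 m⁴
Effective length L_e = K·L = 0.7 × 6.29 = 4.403 m
P_cr = π²EI / L_e² = π² × 10.9×10⁹ × 4.412×10^-6 / 4.403² = 2.448×10^4 N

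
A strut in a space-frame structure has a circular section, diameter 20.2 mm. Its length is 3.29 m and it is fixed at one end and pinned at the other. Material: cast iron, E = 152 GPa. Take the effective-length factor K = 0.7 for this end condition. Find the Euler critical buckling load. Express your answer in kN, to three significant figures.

P_cr ≈ 2.31 kN

I = πd⁴/64 = π×20.2⁴/64 = 8.173×10^3 mm⁴
I = 8.173×10^3 mm⁴ = 8.173×10^-9 m⁴
Effective length L_e = K·L = 0.7 × 3.29 = 2.303 m
P_cr = π²EI / L_e² = π² × 152×10⁹ × 8.173×10^-9 / 2.303² = 2.312×10^3 N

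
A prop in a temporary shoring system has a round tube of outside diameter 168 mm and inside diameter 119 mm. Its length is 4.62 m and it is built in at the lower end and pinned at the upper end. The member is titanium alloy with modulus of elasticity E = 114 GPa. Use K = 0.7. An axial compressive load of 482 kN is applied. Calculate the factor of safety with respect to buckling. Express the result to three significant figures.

d_o = 168 mm, d_i = 119 mm
I = π(d_o⁴ − d_i⁴)/64 = π(168⁴ − 119.0⁴)/64 = 2.926×10^7 mm⁴
I = 2.926×10^7 mm⁴ = 2.926×10^-5 m⁴
Effective length L_e = K·L = 0.7 × 4.62 = 3.234 m
P_cr = π²EI / L_e² = π² × 114×10⁹ × 2.926×10^-5 / 3.234² = 3.148×10^6 N
Factor of safety n = P_cr / P = 3147.6 / 482 = 6.53

n ≈ 6.53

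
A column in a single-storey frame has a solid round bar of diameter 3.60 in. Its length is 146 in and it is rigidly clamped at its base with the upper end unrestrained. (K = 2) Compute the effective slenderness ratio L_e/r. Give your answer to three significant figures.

For a solid circle r = d/4 = 3.60/4 = 0.9000 in
L_e = K·L = 2 × 146 = 292.0 in
λ = L_e / r_min = 292.00 / 0.9000 = 324

λ ≈ 324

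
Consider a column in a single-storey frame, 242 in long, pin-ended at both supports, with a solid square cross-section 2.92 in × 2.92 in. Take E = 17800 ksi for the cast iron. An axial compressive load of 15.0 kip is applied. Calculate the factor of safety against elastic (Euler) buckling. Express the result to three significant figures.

I = a⁴/12 = 2.92⁴/12 = 6.058 in⁴
Effective length L_e = K·L = 1 × 242 = 242.0 in
P_cr = π²EI / L_e² = π² × 17800×10³ × 6.058 / 242.0² = 1.817×10^4 lb
Factor of safety n = P_cr / P = 18.174 / 15.0 = 1.21

n ≈ 1.21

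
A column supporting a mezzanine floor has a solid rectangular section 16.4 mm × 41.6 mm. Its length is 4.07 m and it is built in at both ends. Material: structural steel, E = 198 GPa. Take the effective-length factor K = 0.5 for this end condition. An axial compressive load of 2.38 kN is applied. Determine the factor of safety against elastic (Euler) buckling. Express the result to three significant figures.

Buckling occurs about the weak axis: I_min = h·b³/12 with b = 16.4 mm (the shorter side).
I_min = 41.6×16.4³/12 = 1.529×10^4 mm⁴
I = 1.529×10^4 mm⁴ = 1.529×10^-8 m⁴
Effective length L_e = K·L = 0.5 × 4.07 = 2.035 m
P_cr = π²EI / L_e² = π² × 198×10⁹ × 1.529×10^-8 / 2.035² = 7.216×10^3 N
Factor of safety n = P_cr / P = 7.2157 / 2.38 = 3.03

n ≈ 3.03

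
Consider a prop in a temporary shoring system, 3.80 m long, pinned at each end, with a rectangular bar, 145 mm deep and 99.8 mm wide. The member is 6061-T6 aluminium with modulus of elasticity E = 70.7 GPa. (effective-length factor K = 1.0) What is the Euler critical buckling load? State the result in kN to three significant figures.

Buckling occurs about the weak axis: I_min = h·b³/12 with b = 99.8 mm (the shorter side).
I_min = 145×99.8³/12 = 1.201×10^7 mm⁴
I = 1.201×10^7 mm⁴ = 1.201×10^-5 m⁴
Effective length L_e = K·L = 1 × 3.80 = 3.800 m
P_cr = π²EI / L_e² = π² × 70.7×10⁹ × 1.201×10^-5 / 3.800² = 5.804×10^5 N

P_cr ≈ 580 kN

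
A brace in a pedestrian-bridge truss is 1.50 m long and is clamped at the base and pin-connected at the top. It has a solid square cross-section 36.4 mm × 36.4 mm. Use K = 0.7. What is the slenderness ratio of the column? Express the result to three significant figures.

I = a⁴/12 = 36.4⁴/12 = 1.463×10^5 mm⁴
A = 1.325×10^3 mm²;  r_min = √(I/A) = √(1.463×10^5/1.325×10^3) = 10.51 mm
L_e = K·L = 0.7 × 1.50 m = 1.050 m = 1050.0 mm
λ = L_e / r_min = 1050.0 / 10.51 = 99.9

λ ≈ 99.9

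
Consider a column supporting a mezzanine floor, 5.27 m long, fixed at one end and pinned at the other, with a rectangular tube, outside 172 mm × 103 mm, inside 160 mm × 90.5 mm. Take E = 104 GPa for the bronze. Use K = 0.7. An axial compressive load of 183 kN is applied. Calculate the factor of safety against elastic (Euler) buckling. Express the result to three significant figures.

n ≈ 2.38

Weak-axis I_min = (h_o·b_o³ − h_i·b_i³)/12 with b_o = 103, b_i = 90.50 mm (shorter outer/inner sides).
I_min = (172×103³ − 160.0×90.50³)/12 = 5.780×10^6 mm⁴
I = 5.780×10^6 mm⁴ = 5.780×10^-6 m⁴
Effective length L_e = K·L = 0.7 × 5.27 = 3.689 m
P_cr = π²EI / L_e² = π² × 104×10⁹ × 5.780×10^-6 / 3.689² = 4.359×10^5 N
Factor of safety n = P_cr / P = 435.92 / 183 = 2.38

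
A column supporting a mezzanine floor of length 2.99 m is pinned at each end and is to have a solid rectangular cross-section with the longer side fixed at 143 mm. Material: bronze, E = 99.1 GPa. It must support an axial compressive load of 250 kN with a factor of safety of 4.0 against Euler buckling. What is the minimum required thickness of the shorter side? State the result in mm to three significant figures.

Required P_cr = n·P = 4.0 × 250 = 1000 kN
L_e = K·L = 1 × 2.99 = 2.990 m
Required I = P_cr·L_e²/(π²E) = 1.000×10^6 × 2.990² / (π² × 9.91×10^10) = 9.140×10^-6 m⁴
I_req = 9.140×10^6 mm⁴
Rectangle, weak axis: I_min = h·b³/12 with h = 143 mm fixed  ⇒  b = (12I/h)^(1/3) = 91.5 mm

b ≈ 91.5 mm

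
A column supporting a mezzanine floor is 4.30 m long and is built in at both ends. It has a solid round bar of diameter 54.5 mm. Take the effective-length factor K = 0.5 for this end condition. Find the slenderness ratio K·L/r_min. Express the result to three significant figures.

λ ≈ 158

For a solid circle r = d/4 = 54.5/4 = 13.62 mm
L_e = K·L = 0.5 × 4.30 m = 2.150 m = 2150.0 mm
λ = L_e / r_min = 2150.0 / 13.63 = 158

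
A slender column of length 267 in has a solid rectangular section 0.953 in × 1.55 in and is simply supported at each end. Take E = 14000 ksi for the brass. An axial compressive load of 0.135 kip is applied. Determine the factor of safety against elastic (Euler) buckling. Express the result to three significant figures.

Buckling occurs about the weak axis: I_min = h·b³/12 with b = 0.953 in (the shorter side).
I_min = 1.55×0.953³/12 = 0.1118 in⁴
Effective length L_e = K·L = 1 × 267 = 267.0 in
P_cr = π²EI / L_e² = π² × 14000×10³ × 0.1118 / 267.0² = 216.7 lb
Factor of safety n = P_cr / P = 0.21669 / 0.135 = 1.61

n ≈ 1.61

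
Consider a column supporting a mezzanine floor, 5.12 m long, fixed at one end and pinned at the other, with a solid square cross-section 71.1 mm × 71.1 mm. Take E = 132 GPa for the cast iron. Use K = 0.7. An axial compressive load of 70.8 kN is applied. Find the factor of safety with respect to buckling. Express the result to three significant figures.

n ≈ 3.05

I = a⁴/12 = 71.1⁴/12 = 2.130×10^6 mm⁴
I = 2.130×10^6 mm⁴ = 2.130×10^-6 m⁴
Effective length L_e = K·L = 0.7 × 5.12 = 3.584 m
P_cr = π²EI / L_e² = π² × 132×10⁹ × 2.130×10^-6 / 3.584² = 2.160×10^5 N
Factor of safety n = P_cr / P = 215.99 / 70.8 = 3.05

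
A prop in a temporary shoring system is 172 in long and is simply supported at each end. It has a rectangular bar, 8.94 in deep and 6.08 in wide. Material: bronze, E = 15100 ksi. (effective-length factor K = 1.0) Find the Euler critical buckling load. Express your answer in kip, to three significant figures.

P_cr ≈ 844 kip

Buckling occurs about the weak axis: I_min = h·b³/12 with b = 6.08 in (the shorter side).
I_min = 8.94×6.08³/12 = 167.4 in⁴
Effective length L_e = K·L = 1 × 172 = 172.0 in
P_cr = π²EI / L_e² = π² × 15100×10³ × 167.4 / 172.0² = 8.435×10^5 lb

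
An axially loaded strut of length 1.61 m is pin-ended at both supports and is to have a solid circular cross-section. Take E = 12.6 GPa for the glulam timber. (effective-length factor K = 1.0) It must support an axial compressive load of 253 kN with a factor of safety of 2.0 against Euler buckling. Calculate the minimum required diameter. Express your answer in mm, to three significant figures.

d ≈ 121 mm

Required P_cr = n·P = 2.0 × 253 = 506.0 kN
L_e = K·L = 1 × 1.61 = 1.610 m
Required I = P_cr·L_e²/(π²E) = 5.060×10^5 × 1.610² / (π² × 1.26×10^10) = 1.055×10^-5 m⁴
I_req = 1.055×10^7 mm⁴
Solid circle: I = πd⁴/64  ⇒  d = (64I/π)^(1/4) = (64×1.055×10^7/π)^(1/4) = 121 mm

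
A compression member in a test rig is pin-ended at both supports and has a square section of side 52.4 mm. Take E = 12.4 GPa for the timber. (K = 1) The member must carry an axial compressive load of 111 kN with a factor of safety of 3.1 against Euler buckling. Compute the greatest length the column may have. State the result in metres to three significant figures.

I = a⁴/12 = 52.4⁴/12 = 6.283×10^5 mm⁴
I = 6.283×10^-7 m⁴
Required critical load P_cr = n·P = 3.1 × 111 = 344.1 kN = 3.441×10^5 N
From P_cr = π²EI/(K·L)²:  L = (1/K)·√(π²EI/P_cr) = (1/1)·√(π²×1.24×10^10×6.283×10^-7/3.441×10^5)
L = 0.473 m

L_max ≈ 0.473 m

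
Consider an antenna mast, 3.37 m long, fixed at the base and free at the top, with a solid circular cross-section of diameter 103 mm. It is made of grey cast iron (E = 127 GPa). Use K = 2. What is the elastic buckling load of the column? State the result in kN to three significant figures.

I = πd⁴/64 = π×103⁴/64 = 5.525×10^6 mm⁴
I = 5.525×10^6 mm⁴ = 5.525×10^-6 m⁴
Effective length L_e = K·L = 2 × 3.37 = 6.740 m
P_cr = π²EI / L_e² = π² × 127×10⁹ × 5.525×10^-6 / 6.740² = 1.524×10^5 N

P_cr ≈ 152 kN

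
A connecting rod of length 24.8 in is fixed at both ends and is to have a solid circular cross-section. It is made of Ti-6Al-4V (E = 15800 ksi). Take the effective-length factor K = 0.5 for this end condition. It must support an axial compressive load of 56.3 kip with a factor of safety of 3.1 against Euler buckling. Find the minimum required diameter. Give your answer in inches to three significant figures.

Required P_cr = n·P = 3.1 × 56.3 = 174.5 kip
L_e = K·L = 0.5 × 24.8 = 12.40 in
Required I = P_cr·L_e²/(π²E) = 1.745×10^5 × 12.40² / (π² × 1.58×10^7) = 0.1721 in⁴
Solid circle: I = πd⁴/64  ⇒  d = (64I/π)^(1/4) = (64×0.1721/π)^(1/4) = 1.37 in

d ≈ 1.37 in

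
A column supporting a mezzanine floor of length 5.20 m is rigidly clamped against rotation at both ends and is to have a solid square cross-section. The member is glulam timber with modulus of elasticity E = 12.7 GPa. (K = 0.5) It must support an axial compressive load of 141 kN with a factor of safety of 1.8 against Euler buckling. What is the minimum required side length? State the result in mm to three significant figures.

Required P_cr = n·P = 1.8 × 141 = 253.8 kN
L_e = K·L = 0.5 × 5.20 = 2.600 m
Required I = P_cr·L_e²/(π²E) = 2.538×10^5 × 2.600² / (π² × 1.27×10^10) = 1.369×10^-5 m⁴
I_req = 1.369×10^7 mm⁴
Solid square: I = a⁴/12  ⇒  a = (12I)^(1/4) = (12×1.369×10^7)^(1/4) = 113 mm

a ≈ 113 mm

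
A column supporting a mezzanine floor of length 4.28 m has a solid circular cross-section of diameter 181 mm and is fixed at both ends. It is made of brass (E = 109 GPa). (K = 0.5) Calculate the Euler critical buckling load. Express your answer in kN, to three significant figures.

P_cr ≈ 12400 kN

I = πd⁴/64 = π×181⁴/64 = 5.268×10^7 mm⁴
I = 5.268×10^7 mm⁴ = 5.268×10^-5 m⁴
Effective length L_e = K·L = 0.5 × 4.28 = 2.140 m
P_cr = π²EI / L_e² = π² × 109×10⁹ × 5.268×10^-5 / 2.140² = 1.238×10^7 N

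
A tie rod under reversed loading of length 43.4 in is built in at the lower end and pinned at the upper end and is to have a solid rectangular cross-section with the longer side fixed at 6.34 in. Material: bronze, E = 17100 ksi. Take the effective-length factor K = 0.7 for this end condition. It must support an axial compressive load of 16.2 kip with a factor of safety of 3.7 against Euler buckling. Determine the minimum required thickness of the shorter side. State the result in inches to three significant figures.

Required P_cr = n·P = 3.7 × 16.2 = 59.94 kip
L_e = K·L = 0.7 × 43.4 = 30.38 in
Required I = P_cr·L_e²/(π²E) = 5.994×10^4 × 30.38² / (π² × 1.71×10^7) = 0.3278 in⁴
Rectangle, weak axis: I_min = h·b³/12 with h = 6.34 in fixed  ⇒  b = (12I/h)^(1/3) = 0.853 in

b ≈ 0.853 in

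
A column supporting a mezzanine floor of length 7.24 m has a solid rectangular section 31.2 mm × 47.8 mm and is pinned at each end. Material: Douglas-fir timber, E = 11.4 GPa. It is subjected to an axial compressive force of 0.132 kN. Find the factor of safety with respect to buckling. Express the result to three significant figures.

n ≈ 1.97

Buckling occurs about the weak axis: I_min = h·b³/12 with b = 31.2 mm (the shorter side).
I_min = 47.8×31.2³/12 = 1.210×10^5 mm⁴
I = 1.210×10^5 mm⁴ = 1.210×10^-7 m⁴
Effective length L_e = K·L = 1 × 7.24 = 7.240 m
P_cr = π²EI / L_e² = π² × 11.4×10⁹ × 1.210×10^-7 / 7.240² = 259.7 N
Factor of safety n = P_cr / P = 0.25968 / 0.132 = 1.97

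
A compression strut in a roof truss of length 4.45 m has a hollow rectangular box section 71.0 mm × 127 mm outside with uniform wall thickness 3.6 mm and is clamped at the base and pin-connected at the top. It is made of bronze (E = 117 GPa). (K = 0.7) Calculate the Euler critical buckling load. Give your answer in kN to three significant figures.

P_cr ≈ 142 kN

Inner dimensions: h_i = 127 − 2×3.6 = 119.8 mm, b_i = 71.0 − 2×3.6 = 63.80 mm
Weak-axis I_min = (h_o·b_o³ − h_i·b_i³)/12 with b_o = 71.0, b_i = 63.80 mm (shorter outer/inner sides).
I_min = (127×71.0³ − 119.8×63.80³)/12 = 1.195×10^6 mm⁴
I = 1.195×10^6 mm⁴ = 1.195×10^-6 m⁴
Effective length L_e = K·L = 0.7 × 4.45 = 3.115 m
P_cr = π²EI / L_e² = π² × 117×10⁹ × 1.195×10^-6 / 3.115² = 1.422×10^5 N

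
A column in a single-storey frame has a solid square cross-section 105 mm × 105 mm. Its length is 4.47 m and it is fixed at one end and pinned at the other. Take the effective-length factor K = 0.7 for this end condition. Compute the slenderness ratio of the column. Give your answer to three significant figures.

λ ≈ 103

I = a⁴/12 = 105⁴/12 = 1.013×10^7 mm⁴
A = 1.103×10^4 mm²;  r_min = √(I/A) = √(1.013×10^7/1.103×10^4) = 30.31 mm
L_e = K·L = 0.7 × 4.47 m = 3.129 m = 3129.0 mm
λ = L_e / r_min = 3129.0 / 30.31 = 103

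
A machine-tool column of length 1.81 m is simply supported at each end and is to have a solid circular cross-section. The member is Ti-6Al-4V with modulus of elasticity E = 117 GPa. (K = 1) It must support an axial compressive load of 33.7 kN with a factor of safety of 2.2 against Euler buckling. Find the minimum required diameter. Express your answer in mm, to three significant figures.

d ≈ 45.5 mm

Required P_cr = n·P = 2.2 × 33.7 = 74.14 kN
L_e = K·L = 1 × 1.81 = 1.810 m
Required I = P_cr·L_e²/(π²E) = 7.414×10^4 × 1.810² / (π² × 1.17×10^11) = 2.103×10^-7 m⁴
I_req = 2.103×10^5 mm⁴
Solid circle: I = πd⁴/64  ⇒  d = (64I/π)^(1/4) = (64×2.103×10^5/π)^(1/4) = 45.5 mm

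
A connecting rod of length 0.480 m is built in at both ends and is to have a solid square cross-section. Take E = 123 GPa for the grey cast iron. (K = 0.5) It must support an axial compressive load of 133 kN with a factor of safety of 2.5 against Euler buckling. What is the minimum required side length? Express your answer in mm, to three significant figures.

a ≈ 20.9 mm

Required P_cr = n·P = 2.5 × 133 = 332.5 kN
L_e = K·L = 0.5 × 0.480 = 0.2400 m
Required I = P_cr·L_e²/(π²E) = 3.325×10^5 × 0.2400² / (π² × 1.23×10^11) = 1.578×10^-8 m⁴
I_req = 1.578×10^4 mm⁴
Solid square: I = a⁴/12  ⇒  a = (12I)^(1/4) = (12×1.578×10^4)^(1/4) = 20.9 mm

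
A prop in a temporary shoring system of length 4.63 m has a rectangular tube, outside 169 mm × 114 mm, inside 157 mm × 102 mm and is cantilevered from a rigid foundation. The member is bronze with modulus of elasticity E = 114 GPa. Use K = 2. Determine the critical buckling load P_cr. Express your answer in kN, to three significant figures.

Weak-axis I_min = (h_o·b_o³ − h_i·b_i³)/12 with b_o = 114, b_i = 102.0 mm (shorter outer/inner sides).
I_min = (169×114³ − 157.0×102.0³)/12 = 6.981×10^6 mm⁴
I = 6.981×10^6 mm⁴ = 6.981×10^-6 m⁴
Effective length L_e = K·L = 2 × 4.63 = 9.260 m
P_cr = π²EI / L_e² = π² × 114×10⁹ × 6.981×10^-6 / 9.260² = 9.160×10^4 N

P_cr ≈ 91.6 kN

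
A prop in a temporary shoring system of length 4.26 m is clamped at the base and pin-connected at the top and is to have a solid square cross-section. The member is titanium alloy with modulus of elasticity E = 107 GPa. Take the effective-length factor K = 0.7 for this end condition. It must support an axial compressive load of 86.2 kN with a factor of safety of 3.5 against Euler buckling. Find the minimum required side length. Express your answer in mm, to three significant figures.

Required P_cr = n·P = 3.5 × 86.2 = 301.7 kN
L_e = K·L = 0.7 × 4.26 = 2.982 m
Required I = P_cr·L_e²/(π²E) = 3.017×10^5 × 2.982² / (π² × 1.07×10^11) = 2.540×10^-6 m⁴
I_req = 2.540×10^6 mm⁴
Solid square: I = a⁴/12  ⇒  a = (12I)^(1/4) = (12×2.540×10^6)^(1/4) = 74.3 mm

a ≈ 74.3 mm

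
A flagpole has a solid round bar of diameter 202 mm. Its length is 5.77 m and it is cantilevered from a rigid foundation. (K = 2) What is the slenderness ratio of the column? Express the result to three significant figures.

For a solid circle r = d/4 = 202/4 = 50.50 mm
L_e = K·L = 2 × 5.77 m = 11.54 m = 11540 mm
λ = L_e / r_min = 11540 / 50.50 = 229

λ ≈ 229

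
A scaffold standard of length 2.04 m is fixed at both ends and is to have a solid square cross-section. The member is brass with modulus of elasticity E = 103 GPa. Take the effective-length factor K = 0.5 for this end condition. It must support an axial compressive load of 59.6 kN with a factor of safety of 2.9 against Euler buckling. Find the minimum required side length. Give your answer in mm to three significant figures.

Required P_cr = n·P = 2.9 × 59.6 = 172.8 kN
L_e = K·L = 0.5 × 2.04 = 1.020 m
Required I = P_cr·L_e²/(π²E) = 1.728×10^5 × 1.020² / (π² × 1.03×10^11) = 1.769×10^-7 m⁴
I_req = 1.769×10^5 mm⁴
Solid square: I = a⁴/12  ⇒  a = (12I)^(1/4) = (12×1.769×10^5)^(1/4) = 38.2 mm

a ≈ 38.2 mm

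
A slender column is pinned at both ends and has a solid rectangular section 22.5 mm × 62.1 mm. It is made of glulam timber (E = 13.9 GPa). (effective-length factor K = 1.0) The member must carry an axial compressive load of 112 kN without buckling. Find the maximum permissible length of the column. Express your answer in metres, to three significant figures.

L_max ≈ 0.269 m

Buckling occurs about the weak axis: I_min = h·b³/12 with b = 22.5 mm (the shorter side).
I_min = 62.1×22.5³/12 = 5.895×10^4 mm⁴
I = 5.895×10^-8 m⁴
At the buckling limit P_cr = P = 1.120×10^5 N
From P_cr = π²EI/(K·L)²:  L = (1/K)·√(π²EI/P_cr) = (1/1)·√(π²×1.39×10^10×5.895×10^-8/1.120×10^5)
L = 0.269 m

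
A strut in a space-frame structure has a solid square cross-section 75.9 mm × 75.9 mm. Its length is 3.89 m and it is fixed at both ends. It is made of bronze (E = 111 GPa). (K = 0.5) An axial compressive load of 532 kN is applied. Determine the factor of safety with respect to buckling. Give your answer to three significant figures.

I = a⁴/12 = 75.9⁴/12 = 2.766×10^6 mm⁴
I = 2.766×10^6 mm⁴ = 2.766×10^-6 m⁴
Effective length L_e = K·L = 0.5 × 3.89 = 1.945 m
P_cr = π²EI / L_e² = π² × 111×10⁹ × 2.766×10^-6 / 1.945² = 8.009×10^5 N
Factor of safety n = P_cr / P = 800.88 / 532 = 1.51

n ≈ 1.51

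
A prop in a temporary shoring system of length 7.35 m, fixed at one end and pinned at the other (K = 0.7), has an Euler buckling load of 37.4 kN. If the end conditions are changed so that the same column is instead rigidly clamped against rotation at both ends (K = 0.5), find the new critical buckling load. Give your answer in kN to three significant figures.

P_cr ∝ 1/K², so P_cr,new = P_cr,old × (K_old/K_new)² = 37.4 × (0.7/0.5)²
= 37.4 × 1.960 = 73.3 kN

P_cr ≈ 73.3 kN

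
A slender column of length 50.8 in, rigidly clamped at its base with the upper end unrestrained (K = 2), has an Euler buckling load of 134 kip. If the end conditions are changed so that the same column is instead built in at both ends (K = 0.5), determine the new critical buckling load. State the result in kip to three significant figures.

P_cr ∝ 1/K², so P_cr,new = P_cr,old × (K_old/K_new)² = 134 × (2/0.5)²
= 134 × 16.00 = 2140 kip

P_cr ≈ 2140 kip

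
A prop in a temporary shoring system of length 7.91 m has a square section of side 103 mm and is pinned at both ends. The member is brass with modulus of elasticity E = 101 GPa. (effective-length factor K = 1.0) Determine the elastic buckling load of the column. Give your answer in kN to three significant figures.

I = a⁴/12 = 103⁴/12 = 9.379×10^6 mm⁴
I = 9.379×10^6 mm⁴ = 9.379×10^-6 m⁴
Effective length L_e = K·L = 1 × 7.91 = 7.910 m
P_cr = π²EI / L_e² = π² × 101×10⁹ × 9.379×10^-6 / 7.910² = 1.494×10^5 N

P_cr ≈ 149 kN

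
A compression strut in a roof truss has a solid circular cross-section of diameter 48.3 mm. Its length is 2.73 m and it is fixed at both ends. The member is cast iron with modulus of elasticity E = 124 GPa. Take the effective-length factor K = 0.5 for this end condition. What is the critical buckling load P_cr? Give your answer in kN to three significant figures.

I = πd⁴/64 = π×48.3⁴/64 = 2.672×10^5 mm⁴
I = 2.672×10^5 mm⁴ = 2.672×10^-7 m⁴
Effective length L_e = K·L = 0.5 × 2.73 = 1.365 m
P_cr = π²EI / L_e² = π² × 124×10⁹ × 2.672×10^-7 / 1.365² = 1.755×10^5 N

P_cr ≈ 175 kN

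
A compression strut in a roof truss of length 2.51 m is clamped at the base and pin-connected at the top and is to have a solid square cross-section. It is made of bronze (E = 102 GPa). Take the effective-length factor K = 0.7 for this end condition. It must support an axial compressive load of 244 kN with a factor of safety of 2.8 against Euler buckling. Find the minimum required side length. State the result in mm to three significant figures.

Required P_cr = n·P = 2.8 × 244 = 683.2 kN
L_e = K·L = 0.7 × 2.51 = 1.757 m
Required I = P_cr·L_e²/(π²E) = 6.832×10^5 × 1.757² / (π² × 1.02×10^11) = 2.095×10^-6 m⁴
I_req = 2.095×10^6 mm⁴
Solid square: I = a⁴/12  ⇒  a = (12I)^(1/4) = (12×2.095×10^6)^(1/4) = 70.8 mm

a ≈ 70.8 mm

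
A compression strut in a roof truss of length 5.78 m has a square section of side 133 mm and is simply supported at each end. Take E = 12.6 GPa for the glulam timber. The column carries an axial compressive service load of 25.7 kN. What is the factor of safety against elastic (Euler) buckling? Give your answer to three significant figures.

n ≈ 3.78

I = a⁴/12 = 133⁴/12 = 2.608×10^7 mm⁴
I = 2.608×10^7 mm⁴ = 2.608×10^-5 m⁴
Effective length L_e = K·L = 1 × 5.78 = 5.780 m
P_cr = π²EI / L_e² = π² × 12.6×10⁹ × 2.608×10^-5 / 5.780² = 9.706×10^4 N
Factor of safety n = P_cr / P = 97.060 / 25.7 = 3.78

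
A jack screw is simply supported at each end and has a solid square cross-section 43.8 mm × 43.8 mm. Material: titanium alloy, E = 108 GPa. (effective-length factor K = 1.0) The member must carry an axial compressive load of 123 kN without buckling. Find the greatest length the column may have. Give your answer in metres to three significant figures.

L_max ≈ 1.63 m

I = a⁴/12 = 43.8⁴/12 = 3.067×10^5 mm⁴
I = 3.067×10^-7 m⁴
At the buckling limit P_cr = P = 1.230×10^5 N
From P_cr = π²EI/(K·L)²:  L = (1/K)·√(π²EI/P_cr) = (1/1)·√(π²×1.08×10^11×3.067×10^-7/1.230×10^5)
L = 1.63 m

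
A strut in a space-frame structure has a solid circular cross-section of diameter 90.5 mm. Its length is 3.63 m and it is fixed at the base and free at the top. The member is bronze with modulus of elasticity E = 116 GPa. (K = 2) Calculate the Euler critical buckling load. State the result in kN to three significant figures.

I = πd⁴/64 = π×90.5⁴/64 = 3.293×10^6 mm⁴
I = 3.293×10^6 mm⁴ = 3.293×10^-6 m⁴
Effective length L_e = K·L = 2 × 3.63 = 7.260 m
P_cr = π²EI / L_e² = π² × 116×10⁹ × 3.293×10^-6 / 7.260² = 7.152×10^4 N

P_cr ≈ 71.5 kN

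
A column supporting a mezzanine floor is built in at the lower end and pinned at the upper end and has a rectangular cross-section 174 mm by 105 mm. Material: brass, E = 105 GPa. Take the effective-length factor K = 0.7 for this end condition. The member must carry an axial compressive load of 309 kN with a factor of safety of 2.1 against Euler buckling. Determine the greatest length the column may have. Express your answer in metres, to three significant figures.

L_max ≈ 7.40 m

Buckling occurs about the weak axis: I_min = h·b³/12 with b = 105 mm (the shorter side).
I_min = 174×105³/12 = 1.679×10^7 mm⁴
I = 1.679×10^-5 m⁴
Required critical load P_cr = n·P = 2.1 × 309 = 648.9 kN = 6.489×10^5 N
From P_cr = π²EI/(K·L)²:  L = (1/K)·√(π²EI/P_cr) = (1/0.7)·√(π²×1.05×10^11×1.679×10^-5/6.489×10^5)
L = 7.40 m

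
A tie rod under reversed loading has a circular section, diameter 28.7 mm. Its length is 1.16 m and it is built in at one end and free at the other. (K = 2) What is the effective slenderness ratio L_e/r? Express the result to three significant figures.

For a solid circle r = d/4 = 28.7/4 = 7.175 mm
L_e = K·L = 2 × 1.16 m = 2.320 m = 2320.0 mm
λ = L_e / r_min = 2320.0 / 7.175 = 323

λ ≈ 323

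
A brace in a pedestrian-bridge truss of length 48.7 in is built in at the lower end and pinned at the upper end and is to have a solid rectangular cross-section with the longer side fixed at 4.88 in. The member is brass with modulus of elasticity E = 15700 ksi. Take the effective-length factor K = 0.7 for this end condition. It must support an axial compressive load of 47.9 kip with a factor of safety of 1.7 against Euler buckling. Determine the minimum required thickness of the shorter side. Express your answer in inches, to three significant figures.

b ≈ 1.15 in

Required P_cr = n·P = 1.7 × 47.9 = 81.43 kip
L_e = K·L = 0.7 × 48.7 = 34.09 in
Required I = P_cr·L_e²/(π²E) = 8.143×10^4 × 34.09² / (π² × 1.57×10^7) = 0.6107 in⁴
Rectangle, weak axis: I_min = h·b³/12 with h = 4.88 in fixed  ⇒  b = (12I/h)^(1/3) = 1.15 in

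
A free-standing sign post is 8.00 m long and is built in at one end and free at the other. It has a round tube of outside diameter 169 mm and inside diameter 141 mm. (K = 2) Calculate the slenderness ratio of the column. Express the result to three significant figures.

λ ≈ 291

d_o = 169 mm, d_i = 141 mm
I = π(d_o⁴ − d_i⁴)/64 = π(169⁴ − 141.0⁴)/64 = 2.064×10^7 mm⁴
A = 6.817×10^3 mm²;  r_min = √(I/A) = √(2.064×10^7/6.817×10^3) = 55.02 mm
L_e = K·L = 2 × 8.00 m = 16.00 m = 16000 mm
λ = L_e / r_min = 16000 / 55.02 = 291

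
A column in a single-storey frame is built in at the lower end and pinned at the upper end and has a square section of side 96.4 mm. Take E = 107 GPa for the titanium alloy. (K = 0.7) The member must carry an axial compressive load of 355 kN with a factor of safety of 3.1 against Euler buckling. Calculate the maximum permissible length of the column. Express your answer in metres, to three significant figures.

I = a⁴/12 = 96.4⁴/12 = 7.197×10^6 mm⁴
I = 7.197×10^-6 m⁴
Required critical load P_cr = n·P = 3.1 × 355 = 1100 kN = 1.101×10^6 N
From P_cr = π²EI/(K·L)²:  L = (1/K)·√(π²EI/P_cr) = (1/0.7)·√(π²×1.07×10^11×7.197×10^-6/1.101×10^6)
L = 3.75 m

L_max ≈ 3.75 m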